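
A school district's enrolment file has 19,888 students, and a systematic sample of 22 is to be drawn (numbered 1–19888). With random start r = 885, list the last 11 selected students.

k = N/n = 19888/22 = 904
12th selection = 885 + 11×904 = 10829
13th: 10829 + 904 = 11733
14th: 11733 + 904 = 12637
15th: 12637 + 904 = 13541
16th: 13541 + 904 = 14445
17th: 14445 + 904 = 15349
18th: 15349 + 904 = 16253
19th: 16253 + 904 = 17157
20th: 17157 + 904 = 18061
21st: 18061 + 904 = 18965
22nd: 18965 + 904 = 19869

10829, 11733, 12637, 13541, 14445, 15349, 16253, 17157, 18061, 18965, 19869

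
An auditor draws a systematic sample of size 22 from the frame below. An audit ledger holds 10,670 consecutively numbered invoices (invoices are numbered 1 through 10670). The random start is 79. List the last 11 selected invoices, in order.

5414, 5899, 6384, 6869, 7354, 7839, 8324, 8809, 9294, 9779, 10264

k = N/n = 10670/22 = 485
12th selection = 79 + 11×485 = 5414
13th: 5414 + 485 = 5899
14th: 5899 + 485 = 6384
15th: 6384 + 485 = 6869
16th: 6869 + 485 = 7354
17th: 7354 + 485 = 7839
18th: 7839 + 485 = 8324
19th: 8324 + 485 = 8809
20th: 8809 + 485 = 9294
21st: 9294 + 485 = 9779
22nd: 9779 + 485 = 10264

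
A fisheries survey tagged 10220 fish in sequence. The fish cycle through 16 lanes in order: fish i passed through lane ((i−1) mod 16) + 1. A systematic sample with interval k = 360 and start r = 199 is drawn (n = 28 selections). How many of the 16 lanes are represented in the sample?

2

Consecutive selections differ by k = 360, so their lane numbers differ by 360 mod 16 = 8.
gcd(360, 16) = 8, so the sample visits 16/8 = 2 distinct residues mod 16.
Start 199 is lane 7; the lanes hit are 7, 15.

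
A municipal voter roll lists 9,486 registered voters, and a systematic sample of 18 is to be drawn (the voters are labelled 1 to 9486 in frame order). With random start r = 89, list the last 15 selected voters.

k = N/n = 9486/18 = 527
4th selection = 89 + 3×527 = 1670
5th: 1670 + 527 = 2197
6th: 2197 + 527 = 2724
7th: 2724 + 527 = 3251
8th: 3251 + 527 = 3778
9th: 3778 + 527 = 4305
10th: 4305 + 527 = 4832
11th: 4832 + 527 = 5359
12th: 5359 + 527 = 5886
13th: 5886 + 527 = 6413
14th: 6413 + 527 = 6940
15th: 6940 + 527 = 7467
16th: 7467 + 527 = 7994
17th: 7994 + 527 = 8521
18th: 8521 + 527 = 9048

1670, 2197, 2724, 3251, 3778, 4305, 4832, 5359, 5886, 6413, 6940, 7467, 7994, 8521, 9048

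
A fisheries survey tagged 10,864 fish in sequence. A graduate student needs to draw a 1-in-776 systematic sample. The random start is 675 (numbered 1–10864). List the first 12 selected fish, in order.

675, 1451, 2227, 3003, 3779, 4555, 5331, 6107, 6883, 7659, 8435, 9211

fish 1: 675
fish 2: 675 + 776 = 1451
fish 3: 1451 + 776 = 2227
fish 4: 2227 + 776 = 3003
fish 5: 3003 + 776 = 3779
fish 6: 3779 + 776 = 4555
fish 7: 4555 + 776 = 5331
fish 8: 5331 + 776 = 6107
fish 9: 6107 + 776 = 6883
fish 10: 6883 + 776 = 7659
fish 11: 7659 + 776 = 8435
fish 12: 8435 + 776 = 9211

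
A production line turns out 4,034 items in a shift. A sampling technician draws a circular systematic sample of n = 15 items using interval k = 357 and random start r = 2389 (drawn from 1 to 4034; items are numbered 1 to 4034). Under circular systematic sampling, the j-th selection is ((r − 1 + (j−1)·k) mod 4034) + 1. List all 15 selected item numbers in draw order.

2389, 2746, 3103, 3460, 3817, 140, 497, 854, 1211, 1568, 1925, 2282, 2639, 2996, 3353

Selection 1: 2389
Selection 2: 2389 + 357 = 2746
Selection 3: 2746 + 357 = 3103
Selection 4: 3103 + 357 = 3460
Selection 5: 3460 + 357 = 3817
Selection 6: 3817 + 357 = 4174 → 4174 − 4034 = 140
Selection 7: 140 + 357 = 497
Selection 8: 497 + 357 = 854
Selection 9: 854 + 357 = 1211
Selection 10: 1211 + 357 = 1568
Selection 11: 1568 + 357 = 1925
Selection 12: 1925 + 357 = 2282
Selection 13: 2282 + 357 = 2639
Selection 14: 2639 + 357 = 2996
Selection 15: 2996 + 357 = 3353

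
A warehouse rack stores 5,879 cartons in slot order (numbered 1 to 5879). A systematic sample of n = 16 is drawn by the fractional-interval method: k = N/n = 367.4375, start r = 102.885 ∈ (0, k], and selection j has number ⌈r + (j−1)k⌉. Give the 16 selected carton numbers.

103, 471, 838, 1206, 1573, 1941, 2308, 2675, 3043, 3410, 3778, 4145, 4513, 4880, 5248, 5615

j=1: r + 0k = 102.885 → ⌈·⌉ = 103
j=2: r + 1k = 470.3225 → ⌈·⌉ = 471
j=3: r + 2k = 837.76 → ⌈·⌉ = 838
j=4: r + 3k = 1205.1975 → ⌈·⌉ = 1206
j=5: r + 4k = 1572.635 → ⌈·⌉ = 1573
j=6: r + 5k = 1940.0725 → ⌈·⌉ = 1941
j=7: r + 6k = 2307.51 → ⌈·⌉ = 2308
j=8: r + 7k = 2674.9475 → ⌈·⌉ = 2675
j=9: r + 8k = 3042.385 → ⌈·⌉ = 3043
j=10: r + 9k = 3409.8225 → ⌈·⌉ = 3410
j=11: r + 10k = 3777.26 → ⌈·⌉ = 3778
j=12: r + 11k = 4144.6975 → ⌈·⌉ = 4145
j=13: r + 12k = 4512.135 → ⌈·⌉ = 4513
j=14: r + 13k = 4879.5725 → ⌈·⌉ = 4880
j=15: r + 14k = 5247.01 → ⌈·⌉ = 5248
j=16: r + 15k = 5614.4475 → ⌈·⌉ = 5615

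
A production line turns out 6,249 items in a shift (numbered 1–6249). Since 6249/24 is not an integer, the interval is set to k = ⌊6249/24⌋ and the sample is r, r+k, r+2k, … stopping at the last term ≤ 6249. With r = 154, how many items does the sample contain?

k = ⌊6249/24⌋ = 260
Achieved size = ⌊(6249 − 154)/260⌋ + 1 = ⌊6095/260⌋ + 1 = 23 + 1 = 24
(last selection: 154 + 23×260 = 6134 ≤ 6249; next would be 6394 > 6249)

24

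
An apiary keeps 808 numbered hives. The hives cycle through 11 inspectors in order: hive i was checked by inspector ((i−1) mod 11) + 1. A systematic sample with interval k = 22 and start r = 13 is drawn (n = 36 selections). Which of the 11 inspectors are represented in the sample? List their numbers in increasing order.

Consecutive selections differ by k = 22, so their inspector numbers differ by 22 mod 11 = 0.
gcd(22, 11) = 11, so the sample visits 11/11 = 1 distinct residues mod 11.
Start 13 is inspector 2; the inspectors hit are 2.

2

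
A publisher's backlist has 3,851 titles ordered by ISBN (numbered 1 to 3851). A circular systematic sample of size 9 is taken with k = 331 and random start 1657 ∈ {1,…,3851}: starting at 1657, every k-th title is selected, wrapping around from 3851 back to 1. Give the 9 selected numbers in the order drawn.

1657, 1988, 2319, 2650, 2981, 3312, 3643, 123, 454

Selection 1: 1657
Selection 2: 1657 + 331 = 1988
Selection 3: 1988 + 331 = 2319
Selection 4: 2319 + 331 = 2650
Selection 5: 2650 + 331 = 2981
Selection 6: 2981 + 331 = 3312
Selection 7: 3312 + 331 = 3643
Selection 8: 3643 + 331 = 3974 → 3974 − 3851 = 123
Selection 9: 123 + 331 = 454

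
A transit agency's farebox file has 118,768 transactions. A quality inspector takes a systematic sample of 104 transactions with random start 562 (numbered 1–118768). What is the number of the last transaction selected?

k = 118768/104 = 1142
104th selection = r + (104−1)·k = 562 + 103×1142 = 562 + 117626 = 118188

118188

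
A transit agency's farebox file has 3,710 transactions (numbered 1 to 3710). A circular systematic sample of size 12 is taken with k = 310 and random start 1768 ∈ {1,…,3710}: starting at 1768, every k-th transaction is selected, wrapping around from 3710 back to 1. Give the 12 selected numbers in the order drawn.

Selection 1: 1768
Selection 2: 1768 + 310 = 2078
Selection 3: 2078 + 310 = 2388
Selection 4: 2388 + 310 = 2698
Selection 5: 2698 + 310 = 3008
Selection 6: 3008 + 310 = 3318
Selection 7: 3318 + 310 = 3628
Selection 8: 3628 + 310 = 3938 → 3938 − 3710 = 228
Selection 9: 228 + 310 = 538
Selection 10: 538 + 310 = 848
Selection 11: 848 + 310 = 1158
Selection 12: 1158 + 310 = 1468

1768, 2078, 2388, 2698, 3008, 3318, 3628, 228, 538, 848, 1158, 1468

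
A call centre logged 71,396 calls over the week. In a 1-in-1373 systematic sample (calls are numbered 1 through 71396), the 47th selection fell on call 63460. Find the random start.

302

k = 1373
r = 63460 − (47−1)×1373 = 63460 − 63158 = 302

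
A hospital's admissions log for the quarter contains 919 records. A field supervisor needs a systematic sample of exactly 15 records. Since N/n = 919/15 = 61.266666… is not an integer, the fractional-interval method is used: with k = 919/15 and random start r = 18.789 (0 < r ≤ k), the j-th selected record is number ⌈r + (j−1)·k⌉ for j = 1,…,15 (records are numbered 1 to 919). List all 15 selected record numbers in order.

19, 81, 142, 203, 264, 326, 387, 448, 509, 571, 632, 693, 754, 816, 877

j=1: r + 0k = 18.789 → ⌈·⌉ = 19
j=2: r + 1k = 80.055666… → ⌈·⌉ = 81
j=3: r + 2k = 141.322333… → ⌈·⌉ = 142
j=4: r + 3k = 202.589 → ⌈·⌉ = 203
j=5: r + 4k = 263.855666… → ⌈·⌉ = 264
j=6: r + 5k = 325.122333… → ⌈·⌉ = 326
j=7: r + 6k = 386.389 → ⌈·⌉ = 387
j=8: r + 7k = 447.655666… → ⌈·⌉ = 448
j=9: r + 8k = 508.922333… → ⌈·⌉ = 509
j=10: r + 9k = 570.189 → ⌈·⌉ = 571
j=11: r + 10k = 631.455666… → ⌈·⌉ = 632
j=12: r + 11k = 692.722333… → ⌈·⌉ = 693
j=13: r + 12k = 753.989 → ⌈·⌉ = 754
j=14: r + 13k = 815.255666… → ⌈·⌉ = 816
j=15: r + 14k = 876.522333… → ⌈·⌉ = 877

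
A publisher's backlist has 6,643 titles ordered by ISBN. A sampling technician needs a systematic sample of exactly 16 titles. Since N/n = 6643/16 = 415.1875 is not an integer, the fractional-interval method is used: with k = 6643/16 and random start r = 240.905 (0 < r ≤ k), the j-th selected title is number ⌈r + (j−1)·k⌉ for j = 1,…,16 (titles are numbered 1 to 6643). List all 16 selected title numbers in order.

j=1: r + 0k = 240.905 → ⌈·⌉ = 241
j=2: r + 1k = 656.0925 → ⌈·⌉ = 657
j=3: r + 2k = 1071.28 → ⌈·⌉ = 1072
j=4: r + 3k = 1486.4675 → ⌈·⌉ = 1487
j=5: r + 4k = 1901.655 → ⌈·⌉ = 1902
j=6: r + 5k = 2316.8425 → ⌈·⌉ = 2317
j=7: r + 6k = 2732.03 → ⌈·⌉ = 2733
j=8: r + 7k = 3147.2175 → ⌈·⌉ = 3148
j=9: r + 8k = 3562.405 → ⌈·⌉ = 3563
j=10: r + 9k = 3977.5925 → ⌈·⌉ = 3978
j=11: r + 10k = 4392.78 → ⌈·⌉ = 4393
j=12: r + 11k = 4807.9675 → ⌈·⌉ = 4808
j=13: r + 12k = 5223.155 → ⌈·⌉ = 5224
j=14: r + 13k = 5638.3425 → ⌈·⌉ = 5639
j=15: r + 14k = 6053.53 → ⌈·⌉ = 6054
j=16: r + 15k = 6468.7175 → ⌈·⌉ = 6469

241, 657, 1072, 1487, 1902, 2317, 2733, 3148, 3563, 3978, 4393, 4808, 5224, 5639, 6054, 6469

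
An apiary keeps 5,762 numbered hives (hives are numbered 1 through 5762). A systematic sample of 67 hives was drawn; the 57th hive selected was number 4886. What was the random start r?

k = 5762/67 = 86
r = 4886 − (57−1)×86 = 4886 − 4816 = 70

70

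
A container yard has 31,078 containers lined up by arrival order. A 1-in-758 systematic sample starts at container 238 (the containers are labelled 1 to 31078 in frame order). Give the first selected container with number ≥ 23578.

k = 758
Steps past start: ⌈(23578 − 238)/758⌉ = ⌈23340/758⌉ = 31
Selected container: 238 + 31×758 = 23736

23736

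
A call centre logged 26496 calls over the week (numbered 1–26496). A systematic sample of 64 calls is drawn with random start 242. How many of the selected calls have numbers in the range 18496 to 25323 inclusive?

k = 26496/64 = 414
First selection ≥ 18496: 242 + ⌈(18496−242)/414⌉·414 = 242 + 45×414 = 18872
Last selection ≤ 25323: 242 + ⌊(25323−242)/414⌋·414 = 242 + 60×414 = 25082
Count = 60 − 45 + 1 = 16

16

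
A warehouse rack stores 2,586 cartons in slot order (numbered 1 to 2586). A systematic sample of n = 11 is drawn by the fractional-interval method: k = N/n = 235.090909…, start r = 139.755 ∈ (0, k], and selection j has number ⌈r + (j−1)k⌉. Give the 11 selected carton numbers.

j=1: r + 0k = 139.755 → ⌈·⌉ = 140
j=2: r + 1k = 374.845909… → ⌈·⌉ = 375
j=3: r + 2k = 609.936818… → ⌈·⌉ = 610
j=4: r + 3k = 845.027727… → ⌈·⌉ = 846
j=5: r + 4k = 1080.118636… → ⌈·⌉ = 1081
j=6: r + 5k = 1315.209545… → ⌈·⌉ = 1316
j=7: r + 6k = 1550.300454… → ⌈·⌉ = 1551
j=8: r + 7k = 1785.391363… → ⌈·⌉ = 1786
j=9: r + 8k = 2020.482272… → ⌈·⌉ = 2021
j=10: r + 9k = 2255.573181… → ⌈·⌉ = 2256
j=11: r + 10k = 2490.664090… → ⌈·⌉ = 2491

140, 375, 610, 846, 1081, 1316, 1551, 1786, 2021, 2256, 2491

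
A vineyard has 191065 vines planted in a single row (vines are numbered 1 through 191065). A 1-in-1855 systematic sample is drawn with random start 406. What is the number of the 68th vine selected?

k = 1855
68th selection = r + (68−1)·k = 406 + 67×1855 = 406 + 124285 = 124691

124691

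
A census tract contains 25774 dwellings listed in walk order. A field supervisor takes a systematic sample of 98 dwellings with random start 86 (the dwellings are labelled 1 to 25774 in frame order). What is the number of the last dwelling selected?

k = 25774/98 = 263
98th selection = r + (98−1)·k = 86 + 97×263 = 86 + 25511 = 25597

25597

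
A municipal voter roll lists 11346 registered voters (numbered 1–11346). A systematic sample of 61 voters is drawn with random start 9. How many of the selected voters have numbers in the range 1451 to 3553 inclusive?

12

k = 11346/61 = 186
First selection ≥ 1451: 9 + ⌈(1451−9)/186⌉·186 = 9 + 8×186 = 1497
Last selection ≤ 3553: 9 + ⌊(3553−9)/186⌋·186 = 9 + 19×186 = 3543
Count = 19 − 8 + 1 = 12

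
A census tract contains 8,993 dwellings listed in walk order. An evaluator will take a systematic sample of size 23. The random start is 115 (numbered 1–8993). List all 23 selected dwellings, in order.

k = N/n = 8993/23 = 391
dwelling 1: 115
dwelling 2: 115 + 391 = 506
dwelling 3: 506 + 391 = 897
dwelling 4: 897 + 391 = 1288
dwelling 5: 1288 + 391 = 1679
dwelling 6: 1679 + 391 = 2070
dwelling 7: 2070 + 391 = 2461
dwelling 8: 2461 + 391 = 2852
dwelling 9: 2852 + 391 = 3243
dwelling 10: 3243 + 391 = 3634
dwelling 11: 3634 + 391 = 4025
dwelling 12: 4025 + 391 = 4416
dwelling 13: 4416 + 391 = 4807
dwelling 14: 4807 + 391 = 5198
dwelling 15: 5198 + 391 = 5589
dwelling 16: 5589 + 391 = 5980
dwelling 17: 5980 + 391 = 6371
dwelling 18: 6371 + 391 = 6762
dwelling 19: 6762 + 391 = 7153
dwelling 20: 7153 + 391 = 7544
dwelling 21: 7544 + 391 = 7935
dwelling 22: 7935 + 391 = 8326
dwelling 23: 8326 + 391 = 8717

115, 506, 897, 1288, 1679, 2070, 2461, 2852, 3243, 3634, 4025, 4416, 4807, 5198, 5589, 5980, 6371, 6762, 7153, 7544, 7935, 8326, 8717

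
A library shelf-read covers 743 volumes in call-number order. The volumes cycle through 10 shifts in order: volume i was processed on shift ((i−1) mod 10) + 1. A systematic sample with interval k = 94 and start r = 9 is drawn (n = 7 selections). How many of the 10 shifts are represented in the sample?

Consecutive selections differ by k = 94, so their shift numbers differ by 94 mod 10 = 4.
gcd(94, 10) = 2, so the sample visits 10/2 = 5 distinct residues mod 10.
Start 9 is shift 9; the shifts hit are 1, 3, 5, 7, 9.

5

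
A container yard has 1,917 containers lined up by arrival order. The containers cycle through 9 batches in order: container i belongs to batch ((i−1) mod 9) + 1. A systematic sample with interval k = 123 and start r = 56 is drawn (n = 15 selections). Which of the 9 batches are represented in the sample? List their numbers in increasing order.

2, 5, 8

Consecutive selections differ by k = 123, so their batch numbers differ by 123 mod 9 = 6.
gcd(123, 9) = 3, so the sample visits 9/3 = 3 distinct residues mod 9.
Start 56 is batch 2; the batches hit are 2, 5, 8.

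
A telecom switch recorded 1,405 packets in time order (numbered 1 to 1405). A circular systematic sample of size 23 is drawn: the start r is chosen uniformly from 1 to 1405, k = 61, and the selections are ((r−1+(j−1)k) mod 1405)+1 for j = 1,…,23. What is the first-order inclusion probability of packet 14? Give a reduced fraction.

For each position j, as r ranges over 1…1405 the j-th selection hits every packet exactly once, so packet 14 is selected for exactly 23 of the 1405 starts.
Inclusion probability = 23/1405.

23/1405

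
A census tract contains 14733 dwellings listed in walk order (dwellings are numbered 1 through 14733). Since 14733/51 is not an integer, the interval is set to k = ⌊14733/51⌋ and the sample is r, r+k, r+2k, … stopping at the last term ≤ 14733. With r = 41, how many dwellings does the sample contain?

52

k = ⌊14733/51⌋ = 288
Achieved size = ⌊(14733 − 41)/288⌋ + 1 = ⌊14692/288⌋ + 1 = 51 + 1 = 52
(last selection: 41 + 51×288 = 14729 ≤ 14733; next would be 15017 > 14733)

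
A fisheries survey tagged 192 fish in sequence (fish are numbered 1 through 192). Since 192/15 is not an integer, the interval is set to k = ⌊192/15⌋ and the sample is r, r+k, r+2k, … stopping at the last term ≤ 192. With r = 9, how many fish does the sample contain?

k = ⌊192/15⌋ = 12
Achieved size = ⌊(192 − 9)/12⌋ + 1 = ⌊183/12⌋ + 1 = 15 + 1 = 16
(last selection: 9 + 15×12 = 189 ≤ 192; next would be 201 > 192)

16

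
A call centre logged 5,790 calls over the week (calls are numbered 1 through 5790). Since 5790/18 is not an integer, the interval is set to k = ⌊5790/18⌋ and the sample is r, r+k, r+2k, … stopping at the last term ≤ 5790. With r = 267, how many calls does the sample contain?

k = ⌊5790/18⌋ = 321
Achieved size = ⌊(5790 − 267)/321⌋ + 1 = ⌊5523/321⌋ + 1 = 17 + 1 = 18
(last selection: 267 + 17×321 = 5724 ≤ 5790; next would be 6045 > 5790)

18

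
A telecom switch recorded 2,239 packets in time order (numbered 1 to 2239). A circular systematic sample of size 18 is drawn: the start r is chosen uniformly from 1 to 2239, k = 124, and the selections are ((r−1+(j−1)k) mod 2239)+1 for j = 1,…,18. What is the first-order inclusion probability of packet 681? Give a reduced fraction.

18/2239

For each position j, as r ranges over 1…2239 the j-th selection hits every packet exactly once, so packet 681 is selected for exactly 18 of the 2239 starts.
Inclusion probability = 18/2239.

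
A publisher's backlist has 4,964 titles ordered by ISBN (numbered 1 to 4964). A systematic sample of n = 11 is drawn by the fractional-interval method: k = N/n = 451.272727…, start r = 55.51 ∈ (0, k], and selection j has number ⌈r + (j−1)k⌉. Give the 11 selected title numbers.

56, 507, 959, 1410, 1861, 2312, 2764, 3215, 3666, 4117, 4569

j=1: r + 0k = 55.51 → ⌈·⌉ = 56
j=2: r + 1k = 506.782727… → ⌈·⌉ = 507
j=3: r + 2k = 958.055454… → ⌈·⌉ = 959
j=4: r + 3k = 1409.328181… → ⌈·⌉ = 1410
j=5: r + 4k = 1860.600909… → ⌈·⌉ = 1861
j=6: r + 5k = 2311.873636… → ⌈·⌉ = 2312
j=7: r + 6k = 2763.146363… → ⌈·⌉ = 2764
j=8: r + 7k = 3214.419090… → ⌈·⌉ = 3215
j=9: r + 8k = 3665.691818… → ⌈·⌉ = 3666
j=10: r + 9k = 4116.964545… → ⌈·⌉ = 4117
j=11: r + 10k = 4568.237272… → ⌈·⌉ = 4569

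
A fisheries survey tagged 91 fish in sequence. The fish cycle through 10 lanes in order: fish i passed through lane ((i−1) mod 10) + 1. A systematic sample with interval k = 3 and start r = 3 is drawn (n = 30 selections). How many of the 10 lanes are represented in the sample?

10

Consecutive selections differ by k = 3, so their lane numbers differ by 3 mod 10 = 3.
gcd(3, 10) = 1, so the sample visits 10/1 = 10 distinct residues mod 10.
Start 3 is lane 3; the lanes hit are 1, 2, 3, 4, 5, 6, 7, 8, 9, 10.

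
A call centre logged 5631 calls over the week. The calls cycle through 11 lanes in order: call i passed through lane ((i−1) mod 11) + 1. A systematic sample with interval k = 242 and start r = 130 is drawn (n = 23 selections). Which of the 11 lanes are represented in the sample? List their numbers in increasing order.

9

Consecutive selections differ by k = 242, so their lane numbers differ by 242 mod 11 = 0.
gcd(242, 11) = 11, so the sample visits 11/11 = 1 distinct residues mod 11.
Start 130 is lane 9; the lanes hit are 9.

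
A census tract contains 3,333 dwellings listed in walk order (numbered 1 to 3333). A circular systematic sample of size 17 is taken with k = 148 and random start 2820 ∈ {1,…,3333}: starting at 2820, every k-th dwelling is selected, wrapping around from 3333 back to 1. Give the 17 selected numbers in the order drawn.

Selection 1: 2820
Selection 2: 2820 + 148 = 2968
Selection 3: 2968 + 148 = 3116
Selection 4: 3116 + 148 = 3264
Selection 5: 3264 + 148 = 3412 → 3412 − 3333 = 79
Selection 6: 79 + 148 = 227
Selection 7: 227 + 148 = 375
Selection 8: 375 + 148 = 523
Selection 9: 523 + 148 = 671
Selection 10: 671 + 148 = 819
Selection 11: 819 + 148 = 967
Selection 12: 967 + 148 = 1115
Selection 13: 1115 + 148 = 1263
Selection 14: 1263 + 148 = 1411
Selection 15: 1411 + 148 = 1559
Selection 16: 1559 + 148 = 1707
Selection 17: 1707 + 148 = 1855

2820, 2968, 3116, 3264, 79, 227, 375, 523, 671, 819, 967, 1115, 1263, 1411, 1559, 1707, 1855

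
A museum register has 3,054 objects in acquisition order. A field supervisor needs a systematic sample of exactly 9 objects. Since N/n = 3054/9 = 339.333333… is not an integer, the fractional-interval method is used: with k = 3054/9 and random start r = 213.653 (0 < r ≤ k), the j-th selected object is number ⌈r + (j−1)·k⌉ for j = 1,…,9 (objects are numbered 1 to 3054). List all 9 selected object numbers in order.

j=1: r + 0k = 213.653 → ⌈·⌉ = 214
j=2: r + 1k = 552.986333… → ⌈·⌉ = 553
j=3: r + 2k = 892.319666… → ⌈·⌉ = 893
j=4: r + 3k = 1231.653 → ⌈·⌉ = 1232
j=5: r + 4k = 1570.986333… → ⌈·⌉ = 1571
j=6: r + 5k = 1910.319666… → ⌈·⌉ = 1911
j=7: r + 6k = 2249.653 → ⌈·⌉ = 2250
j=8: r + 7k = 2588.986333… → ⌈·⌉ = 2589
j=9: r + 8k = 2928.319666… → ⌈·⌉ = 2929

214, 553, 893, 1232, 1571, 1911, 2250, 2589, 2929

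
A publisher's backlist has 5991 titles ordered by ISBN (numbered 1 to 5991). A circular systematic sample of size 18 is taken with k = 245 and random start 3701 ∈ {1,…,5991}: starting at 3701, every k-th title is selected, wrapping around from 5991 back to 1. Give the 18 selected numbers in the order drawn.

Selection 1: 3701
Selection 2: 3701 + 245 = 3946
Selection 3: 3946 + 245 = 4191
Selection 4: 4191 + 245 = 4436
Selection 5: 4436 + 245 = 4681
Selection 6: 4681 + 245 = 4926
Selection 7: 4926 + 245 = 5171
Selection 8: 5171 + 245 = 5416
Selection 9: 5416 + 245 = 5661
Selection 10: 5661 + 245 = 5906
Selection 11: 5906 + 245 = 6151 → 6151 − 5991 = 160
Selection 12: 160 + 245 = 405
Selection 13: 405 + 245 = 650
Selection 14: 650 + 245 = 895
Selection 15: 895 + 245 = 1140
Selection 16: 1140 + 245 = 1385
Selection 17: 1385 + 245 = 1630
Selection 18: 1630 + 245 = 1875

3701, 3946, 4191, 4436, 4681, 4926, 5171, 5416, 5661, 5906, 160, 405, 650, 895, 1140, 1385, 1630, 1875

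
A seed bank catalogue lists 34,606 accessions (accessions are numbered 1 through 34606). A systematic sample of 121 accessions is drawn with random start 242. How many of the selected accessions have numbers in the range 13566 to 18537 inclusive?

k = 34606/121 = 286
First selection ≥ 13566: 242 + ⌈(13566−242)/286⌉·286 = 242 + 47×286 = 13684
Last selection ≤ 18537: 242 + ⌊(18537−242)/286⌋·286 = 242 + 63×286 = 18260
Count = 63 − 47 + 1 = 17

17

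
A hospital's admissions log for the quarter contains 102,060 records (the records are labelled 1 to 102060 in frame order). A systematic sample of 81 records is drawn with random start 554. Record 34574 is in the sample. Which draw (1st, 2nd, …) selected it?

k = 102060/81 = 1260
position = (34574 − 554)/1260 + 1 = 34020/1260 + 1 = 27 + 1 = 28

28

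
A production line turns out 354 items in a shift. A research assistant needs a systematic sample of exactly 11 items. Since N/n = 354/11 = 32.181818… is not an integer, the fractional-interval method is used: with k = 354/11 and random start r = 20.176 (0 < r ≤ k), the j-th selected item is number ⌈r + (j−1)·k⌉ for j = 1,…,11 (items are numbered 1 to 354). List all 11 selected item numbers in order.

21, 53, 85, 117, 149, 182, 214, 246, 278, 310, 342

j=1: r + 0k = 20.176 → ⌈·⌉ = 21
j=2: r + 1k = 52.357818… → ⌈·⌉ = 53
j=3: r + 2k = 84.539636… → ⌈·⌉ = 85
j=4: r + 3k = 116.721454… → ⌈·⌉ = 117
j=5: r + 4k = 148.903272… → ⌈·⌉ = 149
j=6: r + 5k = 181.085090… → ⌈·⌉ = 182
j=7: r + 6k = 213.266909… → ⌈·⌉ = 214
j=8: r + 7k = 245.448727… → ⌈·⌉ = 246
j=9: r + 8k = 277.630545… → ⌈·⌉ = 278
j=10: r + 9k = 309.812363… → ⌈·⌉ = 310
j=11: r + 10k = 341.994181… → ⌈·⌉ = 342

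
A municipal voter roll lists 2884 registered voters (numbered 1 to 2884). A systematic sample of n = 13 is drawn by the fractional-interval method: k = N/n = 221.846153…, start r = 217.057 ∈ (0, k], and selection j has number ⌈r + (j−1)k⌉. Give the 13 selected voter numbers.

j=1: r + 0k = 217.057 → ⌈·⌉ = 218
j=2: r + 1k = 438.903153… → ⌈·⌉ = 439
j=3: r + 2k = 660.749307… → ⌈·⌉ = 661
j=4: r + 3k = 882.595461… → ⌈·⌉ = 883
j=5: r + 4k = 1104.441615… → ⌈·⌉ = 1105
j=6: r + 5k = 1326.287769… → ⌈·⌉ = 1327
j=7: r + 6k = 1548.133923… → ⌈·⌉ = 1549
j=8: r + 7k = 1769.980076… → ⌈·⌉ = 1770
j=9: r + 8k = 1991.826230… → ⌈·⌉ = 1992
j=10: r + 9k = 2213.672384… → ⌈·⌉ = 2214
j=11: r + 10k = 2435.518538… → ⌈·⌉ = 2436
j=12: r + 11k = 2657.364692… → ⌈·⌉ = 2658
j=13: r + 12k = 2879.210846… → ⌈·⌉ = 2880

218, 439, 661, 883, 1105, 1327, 1549, 1770, 1992, 2214, 2436, 2658, 2880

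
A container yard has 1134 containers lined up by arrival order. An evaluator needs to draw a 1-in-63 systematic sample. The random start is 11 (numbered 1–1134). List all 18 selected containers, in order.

11, 74, 137, 200, 263, 326, 389, 452, 515, 578, 641, 704, 767, 830, 893, 956, 1019, 1082

container 1: 11
container 2: 11 + 63 = 74
container 3: 74 + 63 = 137
container 4: 137 + 63 = 200
container 5: 200 + 63 = 263
container 6: 263 + 63 = 326
container 7: 326 + 63 = 389
container 8: 389 + 63 = 452
container 9: 452 + 63 = 515
container 10: 515 + 63 = 578
container 11: 578 + 63 = 641
container 12: 641 + 63 = 704
container 13: 704 + 63 = 767
container 14: 767 + 63 = 830
container 15: 830 + 63 = 893
container 16: 893 + 63 = 956
container 17: 956 + 63 = 1019
container 18: 1019 + 63 = 1082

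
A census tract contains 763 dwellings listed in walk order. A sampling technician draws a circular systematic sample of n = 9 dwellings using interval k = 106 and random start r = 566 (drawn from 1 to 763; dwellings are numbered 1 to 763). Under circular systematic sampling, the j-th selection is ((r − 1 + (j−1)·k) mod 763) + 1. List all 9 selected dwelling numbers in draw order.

566, 672, 15, 121, 227, 333, 439, 545, 651

Selection 1: 566
Selection 2: 566 + 106 = 672
Selection 3: 672 + 106 = 778 → 778 − 763 = 15
Selection 4: 15 + 106 = 121
Selection 5: 121 + 106 = 227
Selection 6: 227 + 106 = 333
Selection 7: 333 + 106 = 439
Selection 8: 439 + 106 = 545
Selection 9: 545 + 106 = 651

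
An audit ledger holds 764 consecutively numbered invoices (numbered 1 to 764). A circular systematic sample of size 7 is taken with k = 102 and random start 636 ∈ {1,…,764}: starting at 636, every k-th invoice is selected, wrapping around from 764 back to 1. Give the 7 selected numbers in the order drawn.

Selection 1: 636
Selection 2: 636 + 102 = 738
Selection 3: 738 + 102 = 840 → 840 − 764 = 76
Selection 4: 76 + 102 = 178
Selection 5: 178 + 102 = 280
Selection 6: 280 + 102 = 382
Selection 7: 382 + 102 = 484

636, 738, 76, 178, 280, 382, 484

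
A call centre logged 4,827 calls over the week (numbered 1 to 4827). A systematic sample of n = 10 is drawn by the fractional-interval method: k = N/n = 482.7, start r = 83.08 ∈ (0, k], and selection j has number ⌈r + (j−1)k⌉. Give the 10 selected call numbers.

84, 566, 1049, 1532, 2014, 2497, 2980, 3462, 3945, 4428

j=1: r + 0k = 83.08 → ⌈·⌉ = 84
j=2: r + 1k = 565.78 → ⌈·⌉ = 566
j=3: r + 2k = 1048.48 → ⌈·⌉ = 1049
j=4: r + 3k = 1531.18 → ⌈·⌉ = 1532
j=5: r + 4k = 2013.88 → ⌈·⌉ = 2014
j=6: r + 5k = 2496.58 → ⌈·⌉ = 2497
j=7: r + 6k = 2979.28 → ⌈·⌉ = 2980
j=8: r + 7k = 3461.98 → ⌈·⌉ = 3462
j=9: r + 8k = 3944.68 → ⌈·⌉ = 3945
j=10: r + 9k = 4427.38 → ⌈·⌉ = 4428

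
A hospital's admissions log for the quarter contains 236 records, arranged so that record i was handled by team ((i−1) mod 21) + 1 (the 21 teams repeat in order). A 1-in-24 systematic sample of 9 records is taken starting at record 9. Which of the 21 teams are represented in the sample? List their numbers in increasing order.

3, 6, 9, 12, 15, 18, 21

Consecutive selections differ by k = 24, so their team numbers differ by 24 mod 21 = 3.
gcd(24, 21) = 3, so the sample visits 21/3 = 7 distinct residues mod 21.
Start 9 is team 9; the teams hit are 3, 6, 9, 12, 15, 18, 21.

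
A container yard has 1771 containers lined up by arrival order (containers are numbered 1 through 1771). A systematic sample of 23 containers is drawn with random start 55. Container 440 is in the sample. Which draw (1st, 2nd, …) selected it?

6

k = 1771/23 = 77
position = (440 − 55)/77 + 1 = 385/77 + 1 = 5 + 1 = 6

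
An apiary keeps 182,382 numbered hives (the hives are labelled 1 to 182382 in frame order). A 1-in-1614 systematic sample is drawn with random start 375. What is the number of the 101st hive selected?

k = 1614
101st selection = r + (101−1)·k = 375 + 100×1614 = 375 + 161400 = 161775

161775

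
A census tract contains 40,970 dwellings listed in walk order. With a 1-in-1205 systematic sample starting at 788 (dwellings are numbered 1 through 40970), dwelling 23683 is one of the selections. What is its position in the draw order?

k = 1205
position = (23683 − 788)/1205 + 1 = 22895/1205 + 1 = 19 + 1 = 20

20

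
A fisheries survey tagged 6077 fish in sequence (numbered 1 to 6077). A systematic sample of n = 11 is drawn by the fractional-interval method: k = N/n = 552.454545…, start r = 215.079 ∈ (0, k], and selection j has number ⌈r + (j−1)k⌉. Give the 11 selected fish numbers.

216, 768, 1320, 1873, 2425, 2978, 3530, 4083, 4635, 5188, 5740

j=1: r + 0k = 215.079 → ⌈·⌉ = 216
j=2: r + 1k = 767.533545… → ⌈·⌉ = 768
j=3: r + 2k = 1319.988090… → ⌈·⌉ = 1320
j=4: r + 3k = 1872.442636… → ⌈·⌉ = 1873
j=5: r + 4k = 2424.897181… → ⌈·⌉ = 2425
j=6: r + 5k = 2977.351727… → ⌈·⌉ = 2978
j=7: r + 6k = 3529.806272… → ⌈·⌉ = 3530
j=8: r + 7k = 4082.260818… → ⌈·⌉ = 4083
j=9: r + 8k = 4634.715363… → ⌈·⌉ = 4635
j=10: r + 9k = 5187.169909… → ⌈·⌉ = 5188
j=11: r + 10k = 5739.624454… → ⌈·⌉ = 5740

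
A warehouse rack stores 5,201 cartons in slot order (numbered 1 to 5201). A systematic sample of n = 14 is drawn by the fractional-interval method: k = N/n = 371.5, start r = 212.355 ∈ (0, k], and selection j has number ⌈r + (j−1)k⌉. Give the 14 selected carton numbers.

213, 584, 956, 1327, 1699, 2070, 2442, 2813, 3185, 3556, 3928, 4299, 4671, 5042

j=1: r + 0k = 212.355 → ⌈·⌉ = 213
j=2: r + 1k = 583.855 → ⌈·⌉ = 584
j=3: r + 2k = 955.355 → ⌈·⌉ = 956
j=4: r + 3k = 1326.855 → ⌈·⌉ = 1327
j=5: r + 4k = 1698.355 → ⌈·⌉ = 1699
j=6: r + 5k = 2069.855 → ⌈·⌉ = 2070
j=7: r + 6k = 2441.355 → ⌈·⌉ = 2442
j=8: r + 7k = 2812.855 → ⌈·⌉ = 2813
j=9: r + 8k = 3184.355 → ⌈·⌉ = 3185
j=10: r + 9k = 3555.855 → ⌈·⌉ = 3556
j=11: r + 10k = 3927.355 → ⌈·⌉ = 3928
j=12: r + 11k = 4298.855 → ⌈·⌉ = 4299
j=13: r + 12k = 4670.355 → ⌈·⌉ = 4671
j=14: r + 13k = 5041.855 → ⌈·⌉ = 5042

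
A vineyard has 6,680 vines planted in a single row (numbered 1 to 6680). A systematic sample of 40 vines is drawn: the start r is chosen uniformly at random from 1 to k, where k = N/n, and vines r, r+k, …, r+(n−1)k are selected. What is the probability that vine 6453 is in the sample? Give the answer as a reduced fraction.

1/167

k = 6680/40 = 167.
Vine 6453 is selected iff r ≡ 6453 (mod 167); exactly one such r in {1,…,167}.
Inclusion probability = 1/167.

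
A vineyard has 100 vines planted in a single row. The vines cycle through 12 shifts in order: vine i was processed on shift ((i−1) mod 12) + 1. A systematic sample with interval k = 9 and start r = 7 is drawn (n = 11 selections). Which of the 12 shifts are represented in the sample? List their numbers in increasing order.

1, 4, 7, 10

Consecutive selections differ by k = 9, so their shift numbers differ by 9 mod 12 = 9.
gcd(9, 12) = 3, so the sample visits 12/3 = 4 distinct residues mod 12.
Start 7 is shift 7; the shifts hit are 1, 4, 7, 10.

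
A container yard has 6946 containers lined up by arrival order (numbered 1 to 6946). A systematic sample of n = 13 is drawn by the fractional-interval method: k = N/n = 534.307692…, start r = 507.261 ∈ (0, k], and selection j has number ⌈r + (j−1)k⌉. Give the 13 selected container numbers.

j=1: r + 0k = 507.261 → ⌈·⌉ = 508
j=2: r + 1k = 1041.568692… → ⌈·⌉ = 1042
j=3: r + 2k = 1575.876384… → ⌈·⌉ = 1576
j=4: r + 3k = 2110.184076… → ⌈·⌉ = 2111
j=5: r + 4k = 2644.491769… → ⌈·⌉ = 2645
j=6: r + 5k = 3178.799461… → ⌈·⌉ = 3179
j=7: r + 6k = 3713.107153… → ⌈·⌉ = 3714
j=8: r + 7k = 4247.414846… → ⌈·⌉ = 4248
j=9: r + 8k = 4781.722538… → ⌈·⌉ = 4782
j=10: r + 9k = 5316.030230… → ⌈·⌉ = 5317
j=11: r + 10k = 5850.337923… → ⌈·⌉ = 5851
j=12: r + 11k = 6384.645615… → ⌈·⌉ = 6385
j=13: r + 12k = 6918.953307… → ⌈·⌉ = 6919

508, 1042, 1576, 2111, 2645, 3179, 3714, 4248, 4782, 5317, 5851, 6385, 6919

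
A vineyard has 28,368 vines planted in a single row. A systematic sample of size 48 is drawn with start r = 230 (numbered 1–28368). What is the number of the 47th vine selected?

27416

k = 28368/48 = 591
47th selection = r + (47−1)·k = 230 + 46×591 = 230 + 27186 = 27416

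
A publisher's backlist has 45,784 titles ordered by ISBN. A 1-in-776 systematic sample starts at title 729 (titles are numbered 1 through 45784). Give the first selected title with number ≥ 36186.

k = 776
Steps past start: ⌈(36186 − 729)/776⌉ = ⌈35457/776⌉ = 46
Selected title: 729 + 46×776 = 36425

36425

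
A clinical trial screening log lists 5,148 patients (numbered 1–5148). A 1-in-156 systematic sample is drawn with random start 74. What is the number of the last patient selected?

5066

k = 156
33rd selection = r + (33−1)·k = 74 + 32×156 = 74 + 4992 = 5066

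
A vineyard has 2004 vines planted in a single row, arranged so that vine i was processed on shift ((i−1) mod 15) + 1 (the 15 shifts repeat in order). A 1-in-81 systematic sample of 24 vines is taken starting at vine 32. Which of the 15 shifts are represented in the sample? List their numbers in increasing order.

Consecutive selections differ by k = 81, so their shift numbers differ by 81 mod 15 = 6.
gcd(81, 15) = 3, so the sample visits 15/3 = 5 distinct residues mod 15.
Start 32 is shift 2; the shifts hit are 2, 5, 8, 11, 14.

2, 5, 8, 11, 14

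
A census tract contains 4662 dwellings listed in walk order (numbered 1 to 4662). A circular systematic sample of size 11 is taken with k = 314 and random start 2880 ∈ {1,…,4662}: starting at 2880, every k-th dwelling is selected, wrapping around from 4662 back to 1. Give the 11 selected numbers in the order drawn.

Selection 1: 2880
Selection 2: 2880 + 314 = 3194
Selection 3: 3194 + 314 = 3508
Selection 4: 3508 + 314 = 3822
Selection 5: 3822 + 314 = 4136
Selection 6: 4136 + 314 = 4450
Selection 7: 4450 + 314 = 4764 → 4764 − 4662 = 102
Selection 8: 102 + 314 = 416
Selection 9: 416 + 314 = 730
Selection 10: 730 + 314 = 1044
Selection 11: 1044 + 314 = 1358

2880, 3194, 3508, 3822, 4136, 4450, 102, 416, 730, 1044, 1358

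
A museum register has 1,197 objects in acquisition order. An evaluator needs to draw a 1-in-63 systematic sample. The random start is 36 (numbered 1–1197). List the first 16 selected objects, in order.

object 1: 36
object 2: 36 + 63 = 99
object 3: 99 + 63 = 162
object 4: 162 + 63 = 225
object 5: 225 + 63 = 288
object 6: 288 + 63 = 351
object 7: 351 + 63 = 414
object 8: 414 + 63 = 477
object 9: 477 + 63 = 540
object 10: 540 + 63 = 603
object 11: 603 + 63 = 666
object 12: 666 + 63 = 729
object 13: 729 + 63 = 792
object 14: 792 + 63 = 855
object 15: 855 + 63 = 918
object 16: 918 + 63 = 981

36, 99, 162, 225, 288, 351, 414, 477, 540, 603, 666, 729, 792, 855, 918, 981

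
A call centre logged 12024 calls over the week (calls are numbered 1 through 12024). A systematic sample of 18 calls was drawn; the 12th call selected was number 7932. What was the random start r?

k = 12024/18 = 668
r = 7932 − (12−1)×668 = 7932 − 7348 = 584

584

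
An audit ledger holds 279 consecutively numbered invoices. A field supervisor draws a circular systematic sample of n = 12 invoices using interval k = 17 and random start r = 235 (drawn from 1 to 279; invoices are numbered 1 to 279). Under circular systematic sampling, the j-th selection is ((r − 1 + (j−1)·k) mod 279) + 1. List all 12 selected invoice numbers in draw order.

Selection 1: 235
Selection 2: 235 + 17 = 252
Selection 3: 252 + 17 = 269
Selection 4: 269 + 17 = 286 → 286 − 279 = 7
Selection 5: 7 + 17 = 24
Selection 6: 24 + 17 = 41
Selection 7: 41 + 17 = 58
Selection 8: 58 + 17 = 75
Selection 9: 75 + 17 = 92
Selection 10: 92 + 17 = 109
Selection 11: 109 + 17 = 126
Selection 12: 126 + 17 = 143

235, 252, 269, 7, 24, 41, 58, 75, 92, 109, 126, 143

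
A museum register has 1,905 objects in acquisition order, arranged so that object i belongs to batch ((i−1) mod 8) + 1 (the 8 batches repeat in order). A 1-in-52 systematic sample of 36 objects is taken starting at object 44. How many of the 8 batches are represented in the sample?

2

Consecutive selections differ by k = 52, so their batch numbers differ by 52 mod 8 = 4.
gcd(52, 8) = 4, so the sample visits 8/4 = 2 distinct residues mod 8.
Start 44 is batch 4; the batches hit are 4, 8.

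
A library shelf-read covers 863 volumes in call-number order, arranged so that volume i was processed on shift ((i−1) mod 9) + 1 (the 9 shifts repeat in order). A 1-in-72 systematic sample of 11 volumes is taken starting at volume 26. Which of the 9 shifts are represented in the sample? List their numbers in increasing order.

8

Consecutive selections differ by k = 72, so their shift numbers differ by 72 mod 9 = 0.
gcd(72, 9) = 9, so the sample visits 9/9 = 1 distinct residues mod 9.
Start 26 is shift 8; the shifts hit are 8.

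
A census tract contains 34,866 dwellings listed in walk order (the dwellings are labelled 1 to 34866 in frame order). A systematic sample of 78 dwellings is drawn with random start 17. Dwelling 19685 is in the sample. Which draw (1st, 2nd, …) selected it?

k = 34866/78 = 447
position = (19685 − 17)/447 + 1 = 19668/447 + 1 = 44 + 1 = 45

45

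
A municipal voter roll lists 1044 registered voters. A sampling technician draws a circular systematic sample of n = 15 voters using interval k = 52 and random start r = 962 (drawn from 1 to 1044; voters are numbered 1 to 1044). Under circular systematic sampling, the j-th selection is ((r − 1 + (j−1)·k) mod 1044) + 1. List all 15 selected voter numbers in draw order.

Selection 1: 962
Selection 2: 962 + 52 = 1014
Selection 3: 1014 + 52 = 1066 → 1066 − 1044 = 22
Selection 4: 22 + 52 = 74
Selection 5: 74 + 52 = 126
Selection 6: 126 + 52 = 178
Selection 7: 178 + 52 = 230
Selection 8: 230 + 52 = 282
Selection 9: 282 + 52 = 334
Selection 10: 334 + 52 = 386
Selection 11: 386 + 52 = 438
Selection 12: 438 + 52 = 490
Selection 13: 490 + 52 = 542
Selection 14: 542 + 52 = 594
Selection 15: 594 + 52 = 646

962, 1014, 22, 74, 126, 178, 230, 282, 334, 386, 438, 490, 542, 594, 646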